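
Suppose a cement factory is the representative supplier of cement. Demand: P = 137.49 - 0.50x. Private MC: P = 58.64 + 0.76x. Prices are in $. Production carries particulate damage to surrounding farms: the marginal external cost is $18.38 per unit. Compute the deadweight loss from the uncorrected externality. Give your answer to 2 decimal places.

Market equilibrium (private): 58.64 + 0.76x = 137.49 - 0.50x → x_m = 62.5794.
Social marginal cost = private MC + MEC = 77.02 + 0.76x.
Set SMC = demand: 77.02 + 0.76x = 137.49 - 0.50x → x* = 47.9921.
Height of the DWL triangle at x_m is SMC(x_m) − demand(x_m) = MEC(x_m) = 18.3800.
DWL = ½ × 14.5873 × 18.3800 = 134.0573.

DWL = $134.06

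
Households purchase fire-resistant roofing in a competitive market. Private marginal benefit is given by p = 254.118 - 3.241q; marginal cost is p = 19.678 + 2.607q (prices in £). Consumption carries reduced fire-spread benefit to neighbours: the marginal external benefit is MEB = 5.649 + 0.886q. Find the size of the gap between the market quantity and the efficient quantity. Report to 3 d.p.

Market equilibrium (private): 19.678 + 2.607q = 254.118 - 3.241q → q_m = 40.0889.
Social marginal benefit = demand + MEB = 259.767 - 2.355q.
Set SMB = MC: 259.767 - 2.355q = 19.678 + 2.607q → q* = 48.3855.
Gap = |40.0889 − 48.3855| = 8.2966.

8.297 units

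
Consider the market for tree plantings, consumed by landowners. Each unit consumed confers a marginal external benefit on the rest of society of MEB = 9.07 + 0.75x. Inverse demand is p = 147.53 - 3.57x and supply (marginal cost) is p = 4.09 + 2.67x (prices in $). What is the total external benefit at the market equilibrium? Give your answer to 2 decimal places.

Market equilibrium (private): 4.09 + 2.67x = 147.53 - 3.57x → x_m = 22.9872.
Total external benefit = ∫₀^{x_m} (9.07 + 0.75x) dx = 9.07×22.9872 + ½×0.75×22.9872² = 406.6482.

$406.65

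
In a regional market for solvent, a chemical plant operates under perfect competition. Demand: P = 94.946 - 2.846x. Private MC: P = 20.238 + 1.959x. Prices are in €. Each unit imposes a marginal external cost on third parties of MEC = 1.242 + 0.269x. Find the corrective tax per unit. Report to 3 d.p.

Social marginal cost = private MC + MEC = 21.480 + 2.228x.
Set SMC = demand: 21.480 + 2.228x = 94.946 - 2.846x → x* = 14.4789.
The Pigouvian tax equals MEC at x*: 1.242 + 0.269×14.4789 = 5.1368.

tax = €5.137 per unit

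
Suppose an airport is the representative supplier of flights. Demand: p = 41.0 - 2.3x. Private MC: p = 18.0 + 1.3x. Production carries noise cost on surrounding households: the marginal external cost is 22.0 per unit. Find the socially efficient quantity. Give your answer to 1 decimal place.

x* = 0.3

Social marginal cost = private MC + MEC = 40.0 + 1.3x.
Set SMC = demand: 40.0 + 1.3x = 41.0 - 2.3x → x* = 0.2778.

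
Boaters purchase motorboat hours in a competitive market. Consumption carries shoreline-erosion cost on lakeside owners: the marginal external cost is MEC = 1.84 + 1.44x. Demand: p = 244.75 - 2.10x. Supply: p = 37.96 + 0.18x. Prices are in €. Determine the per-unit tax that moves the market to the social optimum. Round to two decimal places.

Social marginal benefit = demand − MEC = 242.91 - 3.54x.
Set SMB = MC: 242.91 - 3.54x = 37.96 + 0.18x → x* = 55.0941.
The Pigouvian tax equals MEC at x*: 1.84 + 1.44×55.0941 = 81.1755.

tax = €81.18 per unit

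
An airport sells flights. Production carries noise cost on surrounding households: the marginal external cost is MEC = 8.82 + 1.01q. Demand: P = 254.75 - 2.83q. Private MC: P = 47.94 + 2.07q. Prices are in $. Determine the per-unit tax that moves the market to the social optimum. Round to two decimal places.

Social marginal cost = private MC + MEC = 56.76 + 3.08q.
Set SMC = demand: 56.76 + 3.08q = 254.75 - 2.83q → q* = 33.5008.
The Pigouvian tax equals MEC at q*: 8.82 + 1.01×33.5008 = 42.6558.

tax = $42.66 per unit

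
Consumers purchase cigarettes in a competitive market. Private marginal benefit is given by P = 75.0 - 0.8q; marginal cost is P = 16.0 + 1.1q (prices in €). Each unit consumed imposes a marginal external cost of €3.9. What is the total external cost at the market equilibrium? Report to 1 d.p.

Market equilibrium (private): 16.0 + 1.1q = 75.0 - 0.8q → q_m = 31.0526.
Total external cost = MEC × q_m = 3.9 × 31.0526 = 121.1051.

€121.1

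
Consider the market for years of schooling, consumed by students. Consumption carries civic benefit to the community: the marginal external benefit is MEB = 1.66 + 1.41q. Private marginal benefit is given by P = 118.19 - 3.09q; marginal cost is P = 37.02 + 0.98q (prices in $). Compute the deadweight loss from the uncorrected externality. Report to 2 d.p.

Market equilibrium (private): 37.02 + 0.98q = 118.19 - 3.09q → q_m = 19.9435.
Social marginal benefit = demand + MEB = 119.85 - 1.68q.
Set SMB = MC: 119.85 - 1.68q = 37.02 + 0.98q → q* = 31.1391.
Height of the DWL triangle at q_m is SMB(q_m) − MC(q_m) = MEB(q_m) = 29.7803.
DWL = ½ × 11.1956 × 29.7803 = 166.7042.

DWL = $166.70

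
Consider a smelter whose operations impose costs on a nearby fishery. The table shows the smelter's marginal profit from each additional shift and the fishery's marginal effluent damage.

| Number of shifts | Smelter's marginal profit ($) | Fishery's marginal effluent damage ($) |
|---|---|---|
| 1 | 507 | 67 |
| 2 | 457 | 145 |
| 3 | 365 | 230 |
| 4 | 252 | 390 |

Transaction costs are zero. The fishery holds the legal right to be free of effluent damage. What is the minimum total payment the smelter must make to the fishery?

Efficient level: marginal profit ≥ marginal effluent damage through level 3, so k* = 3.
With the fishery holding the right, the smelter must at least compensate total damage at k*: 67 + 145 + 230 = 442.

$442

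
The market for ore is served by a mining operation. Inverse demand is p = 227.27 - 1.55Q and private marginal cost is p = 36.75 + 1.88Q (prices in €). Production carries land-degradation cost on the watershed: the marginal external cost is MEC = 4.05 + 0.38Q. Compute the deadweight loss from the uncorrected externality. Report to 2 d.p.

Market equilibrium (private): 36.75 + 1.88Q = 227.27 - 1.55Q → Q_m = 55.5452.
Social marginal cost = private MC + MEC = 40.80 + 2.26Q.
Set SMC = demand: 40.80 + 2.26Q = 227.27 - 1.55Q → Q* = 48.9423.
The loss is the area between SMC and demand from Q* to Q_m; with linear curves that's a triangle of height MEC(Q_m).
DWL = ½ × 6.6029 × 25.1572 = 83.0552.

DWL = €83.06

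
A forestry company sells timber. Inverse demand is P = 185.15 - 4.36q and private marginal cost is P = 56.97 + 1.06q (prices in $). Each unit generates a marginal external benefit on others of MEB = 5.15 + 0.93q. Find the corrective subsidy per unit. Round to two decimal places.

Social marginal cost = private MC − MEB = 51.82 + 0.13q.
Set SMC = demand: 51.82 + 0.13q = 185.15 - 4.36q → q* = 29.6949.
The Pigouvian subsidy equals MEB at q*: 5.15 + 0.93×29.6949 = 32.7663.

subsidy = $32.77 per unit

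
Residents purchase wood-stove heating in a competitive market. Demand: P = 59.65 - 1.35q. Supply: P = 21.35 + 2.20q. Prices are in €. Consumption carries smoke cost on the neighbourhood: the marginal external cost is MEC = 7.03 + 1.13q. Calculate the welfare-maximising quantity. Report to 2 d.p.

q* = 6.68

Social marginal benefit = demand − MEC = 52.62 - 2.48q.
Set SMB = MC: 52.62 - 2.48q = 21.35 + 2.20q → q* = 6.6816.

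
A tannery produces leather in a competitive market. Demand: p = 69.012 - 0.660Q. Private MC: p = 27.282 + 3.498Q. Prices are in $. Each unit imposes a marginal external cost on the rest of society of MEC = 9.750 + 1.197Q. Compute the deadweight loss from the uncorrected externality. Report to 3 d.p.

DWL = $44.224

Market equilibrium (private): 27.282 + 3.498Q = 69.012 - 0.660Q → Q_m = 10.0361.
Social marginal cost = private MC + MEC = 37.032 + 4.695Q.
Set SMC = demand: 37.032 + 4.695Q = 69.012 - 0.660Q → Q* = 5.9720.
Height of the DWL triangle at Q_m is SMC(Q_m) − demand(Q_m) = MEC(Q_m) = 21.7632.
DWL = ½ × 4.0641 × 21.7632 = 44.2239.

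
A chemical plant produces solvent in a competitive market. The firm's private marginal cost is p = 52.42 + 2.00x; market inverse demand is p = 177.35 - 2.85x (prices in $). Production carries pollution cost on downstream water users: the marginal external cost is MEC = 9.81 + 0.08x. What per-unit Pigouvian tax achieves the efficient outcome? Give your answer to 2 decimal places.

tax = $11.68 per unit

Social marginal cost = private MC + MEC = 62.23 + 2.08x.
Set SMC = demand: 62.23 + 2.08x = 177.35 - 2.85x → x* = 23.3509.
The Pigouvian tax equals MEC at x*: 9.81 + 0.08×23.3509 = 11.6781.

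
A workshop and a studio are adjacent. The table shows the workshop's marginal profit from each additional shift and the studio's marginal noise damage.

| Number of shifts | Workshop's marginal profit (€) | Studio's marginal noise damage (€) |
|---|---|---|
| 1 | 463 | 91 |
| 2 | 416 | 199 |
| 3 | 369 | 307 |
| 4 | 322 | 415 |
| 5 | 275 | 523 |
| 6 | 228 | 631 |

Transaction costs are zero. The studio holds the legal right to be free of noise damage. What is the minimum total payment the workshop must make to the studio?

€597

Efficient level: marginal profit ≥ marginal noise damage through level 3, so k* = 3.
With the studio holding the right, the workshop must at least compensate total damage at k*: 91 + 199 + 307 = 597.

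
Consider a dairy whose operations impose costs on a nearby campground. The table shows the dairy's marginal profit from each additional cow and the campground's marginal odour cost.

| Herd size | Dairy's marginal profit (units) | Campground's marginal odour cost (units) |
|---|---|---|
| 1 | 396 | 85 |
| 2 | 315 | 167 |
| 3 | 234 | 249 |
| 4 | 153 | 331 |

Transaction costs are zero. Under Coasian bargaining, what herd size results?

2

Bargaining reaches the level where marginal profit last exceeds marginal odour cost.
That holds through level 2 (315 ≥ 167) but not at 3 (234 < 249).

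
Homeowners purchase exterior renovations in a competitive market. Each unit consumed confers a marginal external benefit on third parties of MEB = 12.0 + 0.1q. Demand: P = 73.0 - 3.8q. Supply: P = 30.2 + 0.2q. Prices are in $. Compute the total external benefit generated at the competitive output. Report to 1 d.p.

$134.1

Market equilibrium (private): 30.2 + 0.2q = 73.0 - 3.8q → q_m = 10.7000.
Total external benefit = ∫₀^{q_m} (12.0 + 0.1q) dq = 12.0×10.7000 + ½×0.1×10.7000² = 134.1245.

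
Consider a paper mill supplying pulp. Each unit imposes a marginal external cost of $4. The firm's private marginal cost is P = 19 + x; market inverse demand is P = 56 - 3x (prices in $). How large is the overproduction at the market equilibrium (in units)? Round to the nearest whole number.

Market equilibrium (private): 19 + x = 56 - 3x → x_m = 9.2500.
Social marginal cost = private MC + MEC = 23 + x.
Set SMC = demand: 23 + x = 56 - 3x → x* = 8.2500.
Gap = |9.2500 − 8.2500| = 1.0000.

1 units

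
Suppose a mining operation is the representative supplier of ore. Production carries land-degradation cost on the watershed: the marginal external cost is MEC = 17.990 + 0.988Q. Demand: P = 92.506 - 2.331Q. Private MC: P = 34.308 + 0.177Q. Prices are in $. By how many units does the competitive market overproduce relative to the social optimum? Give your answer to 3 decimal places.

Market equilibrium (private): 34.308 + 0.177Q = 92.506 - 2.331Q → Q_m = 23.2049.
Social marginal cost = private MC + MEC = 52.298 + 1.165Q.
Set SMC = demand: 52.298 + 1.165Q = 92.506 - 2.331Q → Q* = 11.5011.
Gap = |23.2049 − 11.5011| = 11.7038.

11.704 units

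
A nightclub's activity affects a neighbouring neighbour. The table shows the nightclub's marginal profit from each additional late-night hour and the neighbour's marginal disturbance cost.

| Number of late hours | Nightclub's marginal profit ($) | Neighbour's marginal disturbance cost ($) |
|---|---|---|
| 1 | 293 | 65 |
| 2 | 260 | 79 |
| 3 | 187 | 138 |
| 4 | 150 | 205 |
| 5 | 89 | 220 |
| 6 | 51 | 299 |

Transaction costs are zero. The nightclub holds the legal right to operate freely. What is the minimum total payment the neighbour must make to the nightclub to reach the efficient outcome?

Left alone the nightclub would choose level 6 (marginal profit stays positive).
Efficient level: k* = 3 (marginal profit ≥ marginal disturbance cost through 3).
The neighbour must at least cover the nightclub's forgone profit from cutting 6→3: 150 + 89 + 51 = 290.

$290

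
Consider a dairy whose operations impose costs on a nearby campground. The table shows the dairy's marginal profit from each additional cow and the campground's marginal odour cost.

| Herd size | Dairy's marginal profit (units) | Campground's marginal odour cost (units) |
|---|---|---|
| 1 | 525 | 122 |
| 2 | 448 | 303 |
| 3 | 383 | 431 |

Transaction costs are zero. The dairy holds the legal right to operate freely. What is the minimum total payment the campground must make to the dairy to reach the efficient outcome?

383

Left alone the dairy would choose level 3 (marginal profit stays positive).
Efficient level: k* = 2 (marginal profit ≥ marginal odour cost through 2).
The campground must at least cover the dairy's forgone profit from cutting 3→2: 383 = 383.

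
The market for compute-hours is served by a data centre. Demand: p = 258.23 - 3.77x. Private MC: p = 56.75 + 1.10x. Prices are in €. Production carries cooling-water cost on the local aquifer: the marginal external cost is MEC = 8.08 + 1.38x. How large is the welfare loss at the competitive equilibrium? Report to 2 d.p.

DWL = €339.80

Market equilibrium (private): 56.75 + 1.10x = 258.23 - 3.77x → x_m = 41.3717.
Social marginal cost = private MC + MEC = 64.83 + 2.48x.
Set SMC = demand: 64.83 + 2.48x = 258.23 - 3.77x → x* = 30.9440.
The welfare-loss triangle has base |x_m − x*| and height MEC(x_m) (the vertical gap between SMC and demand is zero at x* and MEC at x_m).
DWL = ½ × 10.4277 × 65.1729 = 339.8017.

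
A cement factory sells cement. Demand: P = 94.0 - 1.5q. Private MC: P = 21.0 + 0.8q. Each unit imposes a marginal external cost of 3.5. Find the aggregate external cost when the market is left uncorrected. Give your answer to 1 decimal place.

111.1

Market equilibrium (private): 21.0 + 0.8q = 94.0 - 1.5q → q_m = 31.7391.
Total external cost = MEC × q_m = 3.5 × 31.7391 = 111.0869.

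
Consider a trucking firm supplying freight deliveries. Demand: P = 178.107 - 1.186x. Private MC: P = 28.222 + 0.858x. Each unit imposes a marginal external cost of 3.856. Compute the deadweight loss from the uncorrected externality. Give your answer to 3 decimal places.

Market equilibrium (private): 28.222 + 0.858x = 178.107 - 1.186x → x_m = 73.3293.
Social marginal cost = private MC + MEC = 32.078 + 0.858x.
Set SMC = demand: 32.078 + 0.858x = 178.107 - 1.186x → x* = 71.4428.
Height of the DWL triangle at x_m is SMC(x_m) − demand(x_m) = MEC(x_m) = 3.8560.
DWL = ½ × 1.8865 × 3.8560 = 3.6372.

DWL = 3.637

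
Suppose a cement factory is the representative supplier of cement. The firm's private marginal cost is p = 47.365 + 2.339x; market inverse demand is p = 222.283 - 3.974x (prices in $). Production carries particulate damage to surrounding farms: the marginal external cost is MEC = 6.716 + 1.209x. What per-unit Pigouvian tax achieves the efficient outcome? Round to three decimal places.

tax = $33.751 per unit

Social marginal cost = private MC + MEC = 54.081 + 3.548x.
Set SMC = demand: 54.081 + 3.548x = 222.283 - 3.974x → x* = 22.3613.
The Pigouvian tax equals MEC at x*: 6.716 + 1.209×22.3613 = 33.7508.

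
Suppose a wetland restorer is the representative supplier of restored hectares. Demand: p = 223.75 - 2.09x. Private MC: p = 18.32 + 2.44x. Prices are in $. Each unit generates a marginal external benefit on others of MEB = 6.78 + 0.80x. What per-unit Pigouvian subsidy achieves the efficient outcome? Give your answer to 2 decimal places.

subsidy = $52.29 per unit

Social marginal cost = private MC − MEB = 11.54 + 1.64x.
Set SMC = demand: 11.54 + 1.64x = 223.75 - 2.09x → x* = 56.8928.
The Pigouvian subsidy equals MEB at x*: 6.78 + 0.80×56.8928 = 52.2942.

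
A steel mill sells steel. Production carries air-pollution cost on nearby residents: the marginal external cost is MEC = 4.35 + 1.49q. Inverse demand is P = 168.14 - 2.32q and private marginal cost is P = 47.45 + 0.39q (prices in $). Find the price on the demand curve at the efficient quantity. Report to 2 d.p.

Social marginal cost = private MC + MEC = 51.80 + 1.88q.
Set SMC = demand: 51.80 + 1.88q = 168.14 - 2.32q → q* = 27.7000.
Consumer price on the demand curve at q*: 168.14 − 2.32×27.7000 = 103.8760.

P = $103.88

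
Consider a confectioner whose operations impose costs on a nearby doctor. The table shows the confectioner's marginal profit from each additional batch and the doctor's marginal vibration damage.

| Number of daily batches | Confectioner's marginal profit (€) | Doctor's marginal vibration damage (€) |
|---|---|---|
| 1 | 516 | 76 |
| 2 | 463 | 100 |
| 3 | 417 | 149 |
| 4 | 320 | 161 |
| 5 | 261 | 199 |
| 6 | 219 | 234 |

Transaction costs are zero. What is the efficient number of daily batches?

Bargaining reaches the level where marginal profit last exceeds marginal vibration damage.
That holds through level 5 (261 ≥ 199) but not at 6 (219 < 234).

5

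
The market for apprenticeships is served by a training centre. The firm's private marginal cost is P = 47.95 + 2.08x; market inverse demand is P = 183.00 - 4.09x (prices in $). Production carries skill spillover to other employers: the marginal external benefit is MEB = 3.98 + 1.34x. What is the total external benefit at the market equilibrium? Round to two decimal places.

$408.11

Market equilibrium (private): 47.95 + 2.08x = 183.00 - 4.09x → x_m = 21.8882.
Total external benefit = ∫₀^{x_m} (3.98 + 1.34x) dx = 3.98×21.8882 + ½×1.34×21.8882² = 408.1075.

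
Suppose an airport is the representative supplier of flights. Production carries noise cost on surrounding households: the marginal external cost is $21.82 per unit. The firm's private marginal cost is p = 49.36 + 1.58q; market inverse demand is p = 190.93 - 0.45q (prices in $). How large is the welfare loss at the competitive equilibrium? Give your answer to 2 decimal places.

DWL = $117.27

Market equilibrium (private): 49.36 + 1.58q = 190.93 - 0.45q → q_m = 69.7389.
Social marginal cost = private MC + MEC = 71.18 + 1.58q.
Set SMC = demand: 71.18 + 1.58q = 190.93 - 0.45q → q* = 58.9901.
The loss is the area between SMC and demand from q* to q_m; with linear curves that's a triangle of height MEC(q_m).
DWL = ½ × 10.7488 × 21.8200 = 117.2694.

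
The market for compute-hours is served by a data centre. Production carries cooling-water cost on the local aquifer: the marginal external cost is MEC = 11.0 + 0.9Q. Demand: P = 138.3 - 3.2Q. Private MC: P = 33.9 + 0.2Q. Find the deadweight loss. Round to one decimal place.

Market equilibrium (private): 33.9 + 0.2Q = 138.3 - 3.2Q → Q_m = 30.7059.
Social marginal cost = private MC + MEC = 44.9 + 1.1Q.
Set SMC = demand: 44.9 + 1.1Q = 138.3 - 3.2Q → Q* = 21.7209.
The welfare-loss triangle has base |Q_m − Q*| and height MEC(Q_m) (the vertical gap between SMC and demand is zero at Q* and MEC at Q_m).
DWL = ½ × 8.9850 × 38.6353 = 173.5691.

DWL = 173.6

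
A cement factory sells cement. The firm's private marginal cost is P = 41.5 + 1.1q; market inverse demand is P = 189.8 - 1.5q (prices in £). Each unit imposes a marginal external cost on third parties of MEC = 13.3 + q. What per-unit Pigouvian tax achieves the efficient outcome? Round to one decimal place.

tax = £50.8 per unit

Social marginal cost = private MC + MEC = 54.8 + 2.1q.
Set SMC = demand: 54.8 + 2.1q = 189.8 - 1.5q → q* = 37.5000.
The Pigouvian tax equals MEC at q*: 13.3 + 1.0×37.5000 = 50.8000.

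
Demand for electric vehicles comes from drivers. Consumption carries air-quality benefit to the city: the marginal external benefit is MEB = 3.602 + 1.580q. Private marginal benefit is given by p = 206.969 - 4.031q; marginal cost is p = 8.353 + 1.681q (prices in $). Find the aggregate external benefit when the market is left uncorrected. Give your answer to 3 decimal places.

Market equilibrium (private): 8.353 + 1.681q = 206.969 - 4.031q → q_m = 34.7717.
Total external benefit = ∫₀^{q_m} (3.602 + 1.580q) dq = 3.602×34.7717 + ½×1.580×34.7717² = 1080.4138.

$1080.414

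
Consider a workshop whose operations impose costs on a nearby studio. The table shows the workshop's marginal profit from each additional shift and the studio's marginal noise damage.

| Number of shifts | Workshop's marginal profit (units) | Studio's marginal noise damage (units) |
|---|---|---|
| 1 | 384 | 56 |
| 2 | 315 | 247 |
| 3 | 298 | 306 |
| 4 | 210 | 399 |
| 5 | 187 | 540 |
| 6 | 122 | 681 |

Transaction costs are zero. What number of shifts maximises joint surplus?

2

Bargaining reaches the level where marginal profit last exceeds marginal noise damage.
That holds through level 2 (315 ≥ 247) but not at 3 (298 < 306).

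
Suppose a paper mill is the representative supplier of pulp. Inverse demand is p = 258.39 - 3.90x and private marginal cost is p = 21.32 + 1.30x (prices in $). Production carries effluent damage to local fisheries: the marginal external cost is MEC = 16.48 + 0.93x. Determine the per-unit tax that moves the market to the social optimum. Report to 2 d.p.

tax = $49.95 per unit

Social marginal cost = private MC + MEC = 37.80 + 2.23x.
Set SMC = demand: 37.80 + 2.23x = 258.39 - 3.90x → x* = 35.9853.
The Pigouvian tax equals MEC at x*: 16.48 + 0.93×35.9853 = 49.9463.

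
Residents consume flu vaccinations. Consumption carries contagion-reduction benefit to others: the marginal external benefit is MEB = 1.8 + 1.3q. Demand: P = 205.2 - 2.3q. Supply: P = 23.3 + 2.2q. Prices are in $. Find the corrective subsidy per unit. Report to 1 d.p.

subsidy = $76.4 per unit

Social marginal benefit = demand + MEB = 207.0 - q.
Set SMB = MC: 207.0 - q = 23.3 + 2.2q → q* = 57.4063.
The Pigouvian subsidy equals MEB at q*: 1.8 + 1.3×57.4063 = 76.4282.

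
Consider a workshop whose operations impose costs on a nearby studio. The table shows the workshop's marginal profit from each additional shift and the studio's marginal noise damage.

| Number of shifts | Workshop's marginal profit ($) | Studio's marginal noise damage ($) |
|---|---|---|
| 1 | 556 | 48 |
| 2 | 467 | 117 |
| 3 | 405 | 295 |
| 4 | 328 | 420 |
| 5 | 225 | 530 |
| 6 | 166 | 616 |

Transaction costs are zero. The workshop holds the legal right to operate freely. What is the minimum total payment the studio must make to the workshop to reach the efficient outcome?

Left alone the workshop would choose level 6 (marginal profit stays positive).
Efficient level: k* = 3 (marginal profit ≥ marginal noise damage through 3).
The studio must at least cover the workshop's forgone profit from cutting 6→3: 328 + 225 + 166 = 719.

$719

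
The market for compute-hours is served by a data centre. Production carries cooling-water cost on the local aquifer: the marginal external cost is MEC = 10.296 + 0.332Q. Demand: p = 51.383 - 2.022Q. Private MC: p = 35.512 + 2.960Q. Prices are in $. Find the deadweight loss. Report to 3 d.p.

DWL = $12.129

Market equilibrium (private): 35.512 + 2.960Q = 51.383 - 2.022Q → Q_m = 3.1857.
Social marginal cost = private MC + MEC = 45.808 + 3.292Q.
Set SMC = demand: 45.808 + 3.292Q = 51.383 - 2.022Q → Q* = 1.0491.
Between Q* and Q_m the wedge SMC − demand runs linearly from 0 to MEC(Q_m), so the loss is a triangle.
DWL = ½ × 2.1366 × 11.3536 = 12.1291.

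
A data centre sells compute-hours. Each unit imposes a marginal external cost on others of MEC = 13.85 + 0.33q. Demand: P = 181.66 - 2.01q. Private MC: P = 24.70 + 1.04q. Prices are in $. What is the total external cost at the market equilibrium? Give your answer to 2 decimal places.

Market equilibrium (private): 24.70 + 1.04q = 181.66 - 2.01q → q_m = 51.4623.
Total external cost = ∫₀^{q_m} (13.85 + 0.33q) dq = 13.85×51.4623 + ½×0.33×51.4623² = 1149.7336.

$1149.73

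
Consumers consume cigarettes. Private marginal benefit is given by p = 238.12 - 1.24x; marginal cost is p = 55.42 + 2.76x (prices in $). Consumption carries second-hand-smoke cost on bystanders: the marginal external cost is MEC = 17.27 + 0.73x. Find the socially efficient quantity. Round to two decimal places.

Social marginal benefit = demand − MEC = 220.85 - 1.97x.
Set SMB = MC: 220.85 - 1.97x = 55.42 + 2.76x → x* = 34.9746.

x* = 34.97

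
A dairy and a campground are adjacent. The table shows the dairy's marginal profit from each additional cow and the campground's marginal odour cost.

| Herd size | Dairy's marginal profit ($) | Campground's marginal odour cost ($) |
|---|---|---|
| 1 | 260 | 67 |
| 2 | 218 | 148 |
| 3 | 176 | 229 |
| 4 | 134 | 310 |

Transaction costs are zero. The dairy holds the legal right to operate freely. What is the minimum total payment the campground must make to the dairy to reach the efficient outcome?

$310

Left alone the dairy would choose level 4 (marginal profit stays positive).
Efficient level: k* = 2 (marginal profit ≥ marginal odour cost through 2).
The campground must at least cover the dairy's forgone profit from cutting 4→2: 176 + 134 = 310.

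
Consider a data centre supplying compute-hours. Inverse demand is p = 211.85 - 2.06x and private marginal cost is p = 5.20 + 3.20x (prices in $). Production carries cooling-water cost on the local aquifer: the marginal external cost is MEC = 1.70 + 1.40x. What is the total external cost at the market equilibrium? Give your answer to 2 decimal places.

Market equilibrium (private): 5.20 + 3.20x = 211.85 - 2.06x → x_m = 39.2871.
Total external cost = ∫₀^{x_m} (1.70 + 1.40x) dx = 1.70×39.2871 + ½×1.40×39.2871² = 1147.2214.

$1147.22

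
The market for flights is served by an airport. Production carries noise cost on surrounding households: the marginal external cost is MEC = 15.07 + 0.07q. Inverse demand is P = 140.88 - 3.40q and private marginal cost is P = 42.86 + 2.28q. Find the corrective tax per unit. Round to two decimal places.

Social marginal cost = private MC + MEC = 57.93 + 2.35q.
Set SMC = demand: 57.93 + 2.35q = 140.88 - 3.40q → q* = 14.4261.
The Pigouvian tax equals MEC at q*: 15.07 + 0.07×14.4261 = 16.0798.

tax = 16.08 per unit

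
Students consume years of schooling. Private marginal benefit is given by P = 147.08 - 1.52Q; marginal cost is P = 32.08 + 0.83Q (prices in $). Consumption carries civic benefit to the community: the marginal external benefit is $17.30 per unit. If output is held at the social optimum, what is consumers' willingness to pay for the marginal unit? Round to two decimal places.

Social marginal benefit = demand + MEB = 164.38 - 1.52Q.
Set SMB = MC: 164.38 - 1.52Q = 32.08 + 0.83Q → Q* = 56.2979.
Consumer price on the demand curve at Q*: 147.08 − 1.52×56.2979 = 61.5072.

P = $61.51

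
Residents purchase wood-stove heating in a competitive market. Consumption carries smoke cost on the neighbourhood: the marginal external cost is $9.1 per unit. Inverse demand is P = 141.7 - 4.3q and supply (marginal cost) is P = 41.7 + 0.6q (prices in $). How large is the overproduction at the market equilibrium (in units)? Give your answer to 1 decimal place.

1.9 units

Market equilibrium (private): 41.7 + 0.6q = 141.7 - 4.3q → q_m = 20.4082.
Social marginal benefit = demand − MEC = 132.6 - 4.3q.
Set SMB = MC: 132.6 - 4.3q = 41.7 + 0.6q → q* = 18.5510.
Gap = |20.4082 − 18.5510| = 1.8572.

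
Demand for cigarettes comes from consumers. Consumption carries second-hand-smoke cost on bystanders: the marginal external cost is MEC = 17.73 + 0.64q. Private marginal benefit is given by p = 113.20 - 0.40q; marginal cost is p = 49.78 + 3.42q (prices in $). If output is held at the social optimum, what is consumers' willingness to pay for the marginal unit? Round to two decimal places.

Social marginal benefit = demand − MEC = 95.47 - 1.04q.
Set SMB = MC: 95.47 - 1.04q = 49.78 + 3.42q → q* = 10.2444.
Consumer price on the demand curve at q*: 113.20 − 0.40×10.2444 = 109.1022.

P = $109.10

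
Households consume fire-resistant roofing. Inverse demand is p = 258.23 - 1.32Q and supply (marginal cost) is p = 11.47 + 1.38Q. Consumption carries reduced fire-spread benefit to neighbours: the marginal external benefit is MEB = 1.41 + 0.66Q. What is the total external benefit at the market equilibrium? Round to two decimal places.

Market equilibrium (private): 11.47 + 1.38Q = 258.23 - 1.32Q → Q_m = 91.3926.
Total external benefit = ∫₀^{Q_m} (1.41 + 0.66Q) dQ = 1.41×91.3926 + ½×0.66×91.3926² = 2885.2240.

2885.22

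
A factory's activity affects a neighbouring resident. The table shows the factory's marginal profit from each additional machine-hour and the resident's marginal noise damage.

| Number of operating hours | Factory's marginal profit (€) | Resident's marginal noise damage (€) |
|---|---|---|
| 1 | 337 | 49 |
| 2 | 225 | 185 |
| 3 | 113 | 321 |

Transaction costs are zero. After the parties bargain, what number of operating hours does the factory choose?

Bargaining reaches the level where marginal profit last exceeds marginal noise damage.
That holds through level 2 (225 ≥ 185) but not at 3 (113 < 321).

2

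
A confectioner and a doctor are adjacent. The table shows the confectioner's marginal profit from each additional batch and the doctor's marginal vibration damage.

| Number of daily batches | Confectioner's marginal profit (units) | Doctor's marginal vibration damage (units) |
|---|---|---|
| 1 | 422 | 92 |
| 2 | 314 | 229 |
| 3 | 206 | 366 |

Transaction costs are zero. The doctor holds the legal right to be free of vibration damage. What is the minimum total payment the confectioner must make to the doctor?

Efficient level: marginal profit ≥ marginal vibration damage through level 2, so k* = 2.
With the doctor holding the right, the confectioner must at least compensate total damage at k*: 92 + 229 = 321.

321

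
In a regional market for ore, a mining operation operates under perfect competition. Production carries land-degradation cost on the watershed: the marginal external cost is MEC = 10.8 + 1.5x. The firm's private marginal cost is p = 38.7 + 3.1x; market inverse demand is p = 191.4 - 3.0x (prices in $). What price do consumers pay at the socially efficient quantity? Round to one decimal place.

P = $135.4

Social marginal cost = private MC + MEC = 49.5 + 4.6x.
Set SMC = demand: 49.5 + 4.6x = 191.4 - 3.0x → x* = 18.6711.
Consumer price on the demand curve at x*: 191.4 − 3.0×18.6711 = 135.3867.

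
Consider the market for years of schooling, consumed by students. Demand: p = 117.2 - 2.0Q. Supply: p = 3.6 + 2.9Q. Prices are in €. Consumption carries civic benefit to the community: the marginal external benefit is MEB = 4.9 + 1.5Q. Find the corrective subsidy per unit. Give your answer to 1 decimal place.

Social marginal benefit = demand + MEB = 122.1 - 0.5Q.
Set SMB = MC: 122.1 - 0.5Q = 3.6 + 2.9Q → Q* = 34.8529.
The Pigouvian subsidy equals MEB at Q*: 4.9 + 1.5×34.8529 = 57.1794.

subsidy = €57.2 per unit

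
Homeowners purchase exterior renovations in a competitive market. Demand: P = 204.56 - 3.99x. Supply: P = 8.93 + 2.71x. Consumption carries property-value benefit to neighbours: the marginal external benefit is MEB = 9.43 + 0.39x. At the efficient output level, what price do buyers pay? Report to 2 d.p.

Social marginal benefit = demand + MEB = 213.99 - 3.60x.
Set SMB = MC: 213.99 - 3.60x = 8.93 + 2.71x → x* = 32.4976.
Consumer price on the demand curve at x*: 204.56 − 3.99×32.4976 = 74.8946.

P = 74.89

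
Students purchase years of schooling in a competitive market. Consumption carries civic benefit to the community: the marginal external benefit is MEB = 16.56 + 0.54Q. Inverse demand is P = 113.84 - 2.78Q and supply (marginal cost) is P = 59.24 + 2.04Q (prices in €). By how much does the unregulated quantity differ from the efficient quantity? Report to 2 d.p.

5.30 units

Market equilibrium (private): 59.24 + 2.04Q = 113.84 - 2.78Q → Q_m = 11.3278.
Social marginal benefit = demand + MEB = 130.40 - 2.24Q.
Set SMB = MC: 130.40 - 2.24Q = 59.24 + 2.04Q → Q* = 16.6262.
Gap = |11.3278 − 16.6262| = 5.2984.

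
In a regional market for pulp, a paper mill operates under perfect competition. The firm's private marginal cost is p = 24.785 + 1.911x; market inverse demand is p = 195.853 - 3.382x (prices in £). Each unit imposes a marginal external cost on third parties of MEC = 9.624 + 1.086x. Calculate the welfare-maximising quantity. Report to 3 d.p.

x* = 25.309

Social marginal cost = private MC + MEC = 34.409 + 2.997x.
Set SMC = demand: 34.409 + 2.997x = 195.853 - 3.382x → x* = 25.3087.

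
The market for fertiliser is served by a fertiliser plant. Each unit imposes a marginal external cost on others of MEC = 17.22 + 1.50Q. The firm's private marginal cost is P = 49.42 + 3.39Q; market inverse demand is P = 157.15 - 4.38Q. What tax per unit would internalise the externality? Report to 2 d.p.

tax = 31.87 per unit

Social marginal cost = private MC + MEC = 66.64 + 4.89Q.
Set SMC = demand: 66.64 + 4.89Q = 157.15 - 4.38Q → Q* = 9.7638.
The Pigouvian tax equals MEC at Q*: 17.22 + 1.50×9.7638 = 31.8657.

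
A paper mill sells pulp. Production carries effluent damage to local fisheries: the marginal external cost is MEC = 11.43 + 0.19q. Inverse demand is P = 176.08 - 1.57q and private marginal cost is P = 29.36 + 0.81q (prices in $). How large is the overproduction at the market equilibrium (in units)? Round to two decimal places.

Market equilibrium (private): 29.36 + 0.81q = 176.08 - 1.57q → q_m = 61.6471.
Social marginal cost = private MC + MEC = 40.79 + q.
Set SMC = demand: 40.79 + q = 176.08 - 1.57q → q* = 52.6420.
Gap = |61.6471 − 52.6420| = 9.0051.

9.01 units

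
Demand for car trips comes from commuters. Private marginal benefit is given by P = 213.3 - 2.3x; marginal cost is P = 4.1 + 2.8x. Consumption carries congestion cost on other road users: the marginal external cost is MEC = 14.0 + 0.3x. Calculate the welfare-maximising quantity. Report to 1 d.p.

Social marginal benefit = demand − MEC = 199.3 - 2.6x.
Set SMB = MC: 199.3 - 2.6x = 4.1 + 2.8x → x* = 36.1481.

x* = 36.1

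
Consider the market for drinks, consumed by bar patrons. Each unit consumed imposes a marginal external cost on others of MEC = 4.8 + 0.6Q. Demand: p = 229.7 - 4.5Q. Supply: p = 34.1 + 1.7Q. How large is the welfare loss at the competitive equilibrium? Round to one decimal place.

Market equilibrium (private): 34.1 + 1.7Q = 229.7 - 4.5Q → Q_m = 31.5484.
Social marginal benefit = demand − MEC = 224.9 - 5.1Q.
Set SMB = MC: 224.9 - 5.1Q = 34.1 + 1.7Q → Q* = 28.0588.
Height of the DWL triangle at Q_m is MC(Q_m) − SMB(Q_m) = MEC(Q_m) = 23.7290.
DWL = ½ × 3.4896 × 23.7290 = 41.4024.

DWL = 41.4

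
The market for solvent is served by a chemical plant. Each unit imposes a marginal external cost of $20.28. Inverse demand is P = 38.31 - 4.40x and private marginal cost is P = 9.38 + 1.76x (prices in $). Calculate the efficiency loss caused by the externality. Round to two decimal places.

DWL = $33.38

Market equilibrium (private): 9.38 + 1.76x = 38.31 - 4.40x → x_m = 4.6964.
Social marginal cost = private MC + MEC = 29.66 + 1.76x.
Set SMC = demand: 29.66 + 1.76x = 38.31 - 4.40x → x* = 1.4042.
The loss is the area between SMC and demand from x* to x_m; with linear curves that's a triangle of height MEC(x_m).
DWL = ½ × 3.2922 × 20.2800 = 33.3829.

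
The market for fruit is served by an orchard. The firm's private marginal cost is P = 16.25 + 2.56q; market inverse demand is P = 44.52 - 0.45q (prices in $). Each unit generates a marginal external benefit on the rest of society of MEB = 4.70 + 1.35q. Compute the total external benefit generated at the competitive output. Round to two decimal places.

$103.68

Market equilibrium (private): 16.25 + 2.56q = 44.52 - 0.45q → q_m = 9.3920.
Total external benefit = ∫₀^{q_m} (4.70 + 1.35q) dq = 4.70×9.3920 + ½×1.35×9.3920² = 103.6839.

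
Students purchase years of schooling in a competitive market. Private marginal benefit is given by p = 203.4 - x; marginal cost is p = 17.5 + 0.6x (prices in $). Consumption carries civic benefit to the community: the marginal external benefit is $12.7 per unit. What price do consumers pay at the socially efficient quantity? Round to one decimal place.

Social marginal benefit = demand + MEB = 216.1 - x.
Set SMB = MC: 216.1 - x = 17.5 + 0.6x → x* = 124.1250.
Consumer price on the demand curve at x*: 203.4 − 1.0×124.1250 = 79.2750.

P = $79.3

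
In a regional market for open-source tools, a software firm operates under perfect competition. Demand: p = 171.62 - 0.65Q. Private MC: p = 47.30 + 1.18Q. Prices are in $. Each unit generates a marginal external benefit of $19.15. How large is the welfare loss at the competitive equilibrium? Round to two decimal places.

Market equilibrium (private): 47.30 + 1.18Q = 171.62 - 0.65Q → Q_m = 67.9344.
Social marginal cost = private MC − MEB = 28.15 + 1.18Q.
Set SMC = demand: 28.15 + 1.18Q = 171.62 - 0.65Q → Q* = 78.3989.
The welfare-loss triangle has base |Q_m − Q*| and height MEB(Q_m) (the vertical gap between SMC and demand is zero at Q* and MEB at Q_m).
DWL = ½ × 10.4645 × 19.1500 = 100.1976.

DWL = $100.20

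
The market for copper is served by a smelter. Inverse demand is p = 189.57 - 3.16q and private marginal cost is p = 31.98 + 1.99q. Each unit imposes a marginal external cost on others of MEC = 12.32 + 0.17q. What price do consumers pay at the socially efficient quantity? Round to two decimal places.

Social marginal cost = private MC + MEC = 44.30 + 2.16q.
Set SMC = demand: 44.30 + 2.16q = 189.57 - 3.16q → q* = 27.3064.
Consumer price on the demand curve at q*: 189.57 − 3.16×27.3064 = 103.2818.

P = 103.28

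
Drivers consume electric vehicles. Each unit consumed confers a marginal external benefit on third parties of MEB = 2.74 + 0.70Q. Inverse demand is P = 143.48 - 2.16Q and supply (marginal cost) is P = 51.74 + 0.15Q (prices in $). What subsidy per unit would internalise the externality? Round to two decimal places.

subsidy = $43.82 per unit

Social marginal benefit = demand + MEB = 146.22 - 1.46Q.
Set SMB = MC: 146.22 - 1.46Q = 51.74 + 0.15Q → Q* = 58.6832.
The Pigouvian subsidy equals MEB at Q*: 2.74 + 0.70×58.6832 = 43.8182.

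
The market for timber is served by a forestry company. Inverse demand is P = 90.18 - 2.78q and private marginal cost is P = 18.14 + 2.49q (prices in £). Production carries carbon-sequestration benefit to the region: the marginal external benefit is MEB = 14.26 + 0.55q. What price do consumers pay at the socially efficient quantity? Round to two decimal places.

P = £39.35

Social marginal cost = private MC − MEB = 3.88 + 1.94q.
Set SMC = demand: 3.88 + 1.94q = 90.18 - 2.78q → q* = 18.2839.
Consumer price on the demand curve at q*: 90.18 − 2.78×18.2839 = 39.3508.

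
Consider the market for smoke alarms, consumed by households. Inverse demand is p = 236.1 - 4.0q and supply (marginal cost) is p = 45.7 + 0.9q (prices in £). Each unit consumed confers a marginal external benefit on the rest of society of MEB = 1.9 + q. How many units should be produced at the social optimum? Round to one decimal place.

q* = 49.3

Social marginal benefit = demand + MEB = 238.0 - 3.0q.
Set SMB = MC: 238.0 - 3.0q = 45.7 + 0.9q → q* = 49.3077.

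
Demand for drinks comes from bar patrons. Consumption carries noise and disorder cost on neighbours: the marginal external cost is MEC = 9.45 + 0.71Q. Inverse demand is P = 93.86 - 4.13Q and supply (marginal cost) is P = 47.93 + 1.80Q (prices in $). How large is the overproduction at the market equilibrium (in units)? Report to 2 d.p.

2.25 units

Market equilibrium (private): 47.93 + 1.80Q = 93.86 - 4.13Q → Q_m = 7.7454.
Social marginal benefit = demand − MEC = 84.41 - 4.84Q.
Set SMB = MC: 84.41 - 4.84Q = 47.93 + 1.80Q → Q* = 5.4940.
Gap = |7.7454 − 5.4940| = 2.2514.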